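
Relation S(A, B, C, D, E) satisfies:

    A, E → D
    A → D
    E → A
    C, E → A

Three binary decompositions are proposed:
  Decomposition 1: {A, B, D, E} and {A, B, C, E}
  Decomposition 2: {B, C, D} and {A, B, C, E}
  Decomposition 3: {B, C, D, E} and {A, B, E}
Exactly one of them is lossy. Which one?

Decomposition 2

Decomposition 1: common = {A, B, E}, closure = {A, B, D, E} → lossless.
Decomposition 2: common = {B, C}, closure = {B, C} → lossy.
Decomposition 3: common = {B, E}, closure = {A, B, D, E} → lossless.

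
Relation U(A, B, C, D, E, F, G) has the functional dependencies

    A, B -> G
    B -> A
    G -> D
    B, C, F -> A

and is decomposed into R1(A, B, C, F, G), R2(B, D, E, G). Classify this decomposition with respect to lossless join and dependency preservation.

Lossless test: (B, G)⁺ = {A, B, D, G}, which is a superkey of neither fragment — lossy.
Dependency preservation: every FD's attributes lie within a single fragment, so each can be enforced locally — preserved.

lossy but dependency-preserving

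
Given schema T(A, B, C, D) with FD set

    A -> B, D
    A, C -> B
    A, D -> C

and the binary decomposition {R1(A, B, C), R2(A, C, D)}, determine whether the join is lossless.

Common attributes: R1 ∩ R2 = {A, C}.
Closure of {A, C}: A → B, D applies, adding B, D. So (A, C)⁺ = {A, B, C, D}.
This closure contains every attribute of R1, so R1 ∩ R2 → R1. The join is lossless.

Yes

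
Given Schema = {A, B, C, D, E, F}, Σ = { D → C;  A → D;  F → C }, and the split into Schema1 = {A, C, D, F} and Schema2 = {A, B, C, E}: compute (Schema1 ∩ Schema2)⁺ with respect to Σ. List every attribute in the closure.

Schema1 ∩ Schema2 = {A, C}.
A → D applies, adding D
Closure: {A, C, D}.

A, C, D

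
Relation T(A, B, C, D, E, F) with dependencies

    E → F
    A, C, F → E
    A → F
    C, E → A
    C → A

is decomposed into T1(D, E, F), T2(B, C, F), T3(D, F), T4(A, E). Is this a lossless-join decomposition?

Chase test. Columns are A, B, C, D, E, F; row i has aⱼ where attribute j ∈ Ti, else bᵢⱼ.
Initial tableau (one row per fragment):
  row 1: b11 b12 b13 a4 a5 a6
  row 2: b21 a2 a3 b24 b25 a6
  row 3: b31 b32 b33 a4 b35 a6
  row 4: a1 b42 b43 b44 a5 b46
Rows 1 and 4 agree on E; apply E→F and equate their F entries.
No row becomes fully distinguished — the join is lossy.

No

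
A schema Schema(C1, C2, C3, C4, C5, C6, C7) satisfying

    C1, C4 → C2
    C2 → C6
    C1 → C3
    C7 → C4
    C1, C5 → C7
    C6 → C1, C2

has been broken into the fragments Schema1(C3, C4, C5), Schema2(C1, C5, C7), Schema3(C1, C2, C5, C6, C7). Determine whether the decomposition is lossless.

Chase test. Columns are C1, C2, C3, C4, C5, C6, C7; row i has aⱼ where attribute j ∈ Schemai, else bᵢⱼ.
Initial tableau (one row per fragment):
  row 1: b11 b12 a3 a4 a5 b16 b17
  row 2: a1 b22 b23 b24 a5 b26 a7
  row 3: a1 a2 b33 b34 a5 a6 a7
Rows 2 and 3 agree on C1; apply C1→C3 and equate their C3 entries.
Rows 2 and 3 agree on C7; apply C7→C4 and equate their C4 entries.
Rows 2 and 3 agree on C1, C4; apply C1, C4→C2 and equate their C2 entries.
Rows 2 and 3 agree on C2; apply C2→C6 and equate their C6 entries.
No row becomes fully distinguished — the join is lossy.

No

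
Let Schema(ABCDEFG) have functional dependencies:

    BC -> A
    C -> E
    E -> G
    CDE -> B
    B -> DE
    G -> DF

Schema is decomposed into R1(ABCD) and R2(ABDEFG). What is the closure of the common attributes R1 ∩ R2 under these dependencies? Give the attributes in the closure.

ABDEFG

R1 ∩ R2 = {ABD}.
B → DE applies, adding E
E → G applies, adding G
G → DF applies, adding F
Closure: {ABDEFG}.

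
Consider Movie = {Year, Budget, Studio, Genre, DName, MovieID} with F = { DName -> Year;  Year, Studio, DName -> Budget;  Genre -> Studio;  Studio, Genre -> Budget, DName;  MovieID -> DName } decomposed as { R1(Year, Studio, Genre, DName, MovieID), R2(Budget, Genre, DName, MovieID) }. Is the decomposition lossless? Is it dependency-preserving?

lossless but not dependency-preserving

Lossless test: (Genre, DName, MovieID)⁺ = {Year, Budget, Studio, Genre, DName, MovieID}, which contains all of one fragment — lossless.
Dependency preservation: the restricted closure of {Year, Studio, DName} across the fragments never reaches {Budget}, so Year, Studio, DName → Budget cannot be enforced without a join — not preserved.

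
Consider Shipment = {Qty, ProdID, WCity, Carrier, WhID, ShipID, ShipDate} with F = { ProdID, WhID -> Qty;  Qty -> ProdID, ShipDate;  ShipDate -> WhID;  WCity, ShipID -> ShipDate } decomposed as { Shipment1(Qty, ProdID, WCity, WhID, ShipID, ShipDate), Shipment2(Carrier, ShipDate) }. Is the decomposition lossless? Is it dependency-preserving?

lossy but dependency-preserving

Lossless test: (ShipDate)⁺ = {WhID, ShipDate}, which is a superkey of neither fragment — lossy.
Dependency preservation: every FD's attributes lie within a single fragment, so each can be enforced locally — preserved.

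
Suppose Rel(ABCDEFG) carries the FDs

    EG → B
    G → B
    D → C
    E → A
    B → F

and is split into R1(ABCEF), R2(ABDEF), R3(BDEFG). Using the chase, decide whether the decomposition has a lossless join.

No

Chase test. Columns are ABCDEFG; row i has aⱼ where attribute j ∈ Ri, else bᵢⱼ.
Initial tableau (one row per fragment):
  row 1: a1 a2 a3 b14 a5 a6 b17
  row 2: a1 a2 b23 a4 a5 a6 b27
  row 3: b31 a2 b33 a4 a5 a6 a7
Rows 2 and 3 agree on D; apply D→C and equate their C entries.
Rows 1 and 3 agree on E; apply E→A and equate their A entries.
No row becomes fully distinguished — the join is lossy.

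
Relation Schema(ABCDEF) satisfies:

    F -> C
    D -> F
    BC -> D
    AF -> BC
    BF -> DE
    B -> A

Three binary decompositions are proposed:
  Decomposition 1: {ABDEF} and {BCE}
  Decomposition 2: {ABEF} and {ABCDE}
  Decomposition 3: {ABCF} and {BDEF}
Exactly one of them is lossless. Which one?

Decomposition 1: common = {BE}, closure = {ABE} → lossy.
Decomposition 2: common = {ABE}, closure = {ABE} → lossy.
Decomposition 3: common = {BF}, closure = {ABCDEF} → lossless.

Decomposition 3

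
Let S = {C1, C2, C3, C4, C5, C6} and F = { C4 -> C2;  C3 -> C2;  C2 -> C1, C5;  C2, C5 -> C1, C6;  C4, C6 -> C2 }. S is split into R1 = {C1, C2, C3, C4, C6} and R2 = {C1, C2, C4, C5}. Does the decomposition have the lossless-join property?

Common attributes: R1 ∩ R2 = {C1, C2, C4}.
Closure of {C1, C2, C4}: C2 → C1, C5 applies, adding C5; C2, C5 → C1, C6 applies, adding C6. So (C1, C2, C4)⁺ = {C1, C2, C4, C5, C6}.
This closure contains every attribute of R2, so R1 ∩ R2 → R2. The join is lossless.

Yes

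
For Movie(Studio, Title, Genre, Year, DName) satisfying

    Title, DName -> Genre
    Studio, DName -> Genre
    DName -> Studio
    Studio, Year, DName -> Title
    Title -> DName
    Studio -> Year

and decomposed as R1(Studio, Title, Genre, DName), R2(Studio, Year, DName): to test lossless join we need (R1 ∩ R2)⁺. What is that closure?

R1 ∩ R2 = {Studio, DName}.
Studio, DName → Genre applies, adding Genre
Studio → Year applies, adding Year
Studio, Year, DName → Title applies, adding Title
Closure: {Studio, Title, Genre, Year, DName}.

Studio, Title, Genre, Year, DName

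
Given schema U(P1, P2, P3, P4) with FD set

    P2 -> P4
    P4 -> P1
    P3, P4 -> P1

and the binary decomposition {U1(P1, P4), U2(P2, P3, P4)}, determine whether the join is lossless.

Common attributes: U1 ∩ U2 = {P4}.
Closure of {P4}: P4 → P1 applies, adding P1. So (P4)⁺ = {P1, P4}.
This closure contains every attribute of U1, so U1 ∩ U2 → U1. The join is lossless.

Yes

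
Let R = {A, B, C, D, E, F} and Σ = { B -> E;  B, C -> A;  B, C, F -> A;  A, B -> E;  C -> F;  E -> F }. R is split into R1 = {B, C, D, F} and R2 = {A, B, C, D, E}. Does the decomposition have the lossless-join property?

Yes

Common attributes: R1 ∩ R2 = {B, C, D}.
Closure of {B, C, D}: B → E applies, adding E; B, C → A applies, adding A; C → F applies, adding F. So (B, C, D)⁺ = {A, B, C, D, E, F}.
This closure contains every attribute of R1, so R1 ∩ R2 → R1. The join is lossless.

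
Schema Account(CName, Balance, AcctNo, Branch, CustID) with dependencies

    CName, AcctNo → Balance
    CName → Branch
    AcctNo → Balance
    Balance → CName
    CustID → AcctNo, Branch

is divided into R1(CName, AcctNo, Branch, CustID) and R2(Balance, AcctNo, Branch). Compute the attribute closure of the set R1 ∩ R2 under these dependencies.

CName, Balance, AcctNo, Branch

R1 ∩ R2 = {AcctNo, Branch}.
AcctNo → Balance applies, adding Balance
Balance → CName applies, adding CName
Closure: {CName, Balance, AcctNo, Branch}.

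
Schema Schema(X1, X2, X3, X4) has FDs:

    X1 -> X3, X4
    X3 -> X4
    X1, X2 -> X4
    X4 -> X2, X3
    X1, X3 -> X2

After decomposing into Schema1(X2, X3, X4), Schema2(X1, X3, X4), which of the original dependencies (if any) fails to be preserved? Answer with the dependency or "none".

none

X1 → X3, X4 lies within Schema2.
X3 → X4 lies within Schema1.
X1, X2 → X4: restricted closure across fragments reaches X4.
X4 → X2, X3 lies within Schema1.
X1, X3 → X2: restricted closure across fragments reaches X2.
Every dependency is enforceable on the fragments, so the decomposition is dependency-preserving.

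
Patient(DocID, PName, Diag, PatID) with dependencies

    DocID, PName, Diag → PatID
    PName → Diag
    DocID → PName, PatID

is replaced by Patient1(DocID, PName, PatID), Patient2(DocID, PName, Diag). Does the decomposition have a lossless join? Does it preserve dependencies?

Lossless test: (DocID, PName)⁺ = {DocID, PName, Diag, PatID}, which contains all of one fragment — lossless.
Dependency preservation: DocID, PName, Diag → PatID is not contained in any single fragment, but the restricted closure of its left-hand side across the fragments still reaches the right-hand side; the remaining FDs each lie inside some fragment. All dependencies are preserved.

lossless and dependency-preserving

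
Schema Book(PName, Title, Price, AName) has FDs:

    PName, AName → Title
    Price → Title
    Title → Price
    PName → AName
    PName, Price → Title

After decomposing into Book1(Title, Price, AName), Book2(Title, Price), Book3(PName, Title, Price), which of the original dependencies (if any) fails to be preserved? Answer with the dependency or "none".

Check PName → AName: no single fragment contains all of {PName, AName}, and the restricted closure of {PName} across the fragments never reaches {AName}.
PName, AName → Title is preserved.
Price → Title is preserved.
Title → Price is preserved.
PName, Price → Title is preserved.

PName → AName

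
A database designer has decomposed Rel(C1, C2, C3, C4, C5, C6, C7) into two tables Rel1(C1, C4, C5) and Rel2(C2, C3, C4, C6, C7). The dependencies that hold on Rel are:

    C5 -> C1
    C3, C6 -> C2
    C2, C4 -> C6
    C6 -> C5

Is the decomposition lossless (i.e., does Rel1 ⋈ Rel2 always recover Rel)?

No

Common attributes: Rel1 ∩ Rel2 = {C4}.
No dependency enlarges {C4}, so (C4)⁺ = {C4}.
The closure contains neither all of Rel1 = {C1, C4, C5} nor all of Rel2 = {C2, C3, C4, C6, C7}, so the common attributes are not a superkey of either fragment. The join is lossy.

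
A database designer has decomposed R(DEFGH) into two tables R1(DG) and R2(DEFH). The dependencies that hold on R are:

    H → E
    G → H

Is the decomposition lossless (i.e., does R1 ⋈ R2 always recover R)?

Common attributes: R1 ∩ R2 = {D}.
No dependency enlarges {D}, so (D)⁺ = {D}.
The closure contains neither all of R1 = {DG} nor all of R2 = {DEFH}, so the common attributes are not a superkey of either fragment. The join is lossy.

No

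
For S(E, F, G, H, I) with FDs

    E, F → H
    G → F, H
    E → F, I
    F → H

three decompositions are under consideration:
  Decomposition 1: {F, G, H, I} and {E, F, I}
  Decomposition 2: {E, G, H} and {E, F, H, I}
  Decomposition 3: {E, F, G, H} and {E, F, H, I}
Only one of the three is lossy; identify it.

Decomposition 1

Decomposition 1: common = {F, I}, closure = {F, H, I} → lossy.
Decomposition 2: common = {E, H}, closure = {E, F, H, I} → lossless.
Decomposition 3: common = {E, F, H}, closure = {E, F, H, I} → lossless.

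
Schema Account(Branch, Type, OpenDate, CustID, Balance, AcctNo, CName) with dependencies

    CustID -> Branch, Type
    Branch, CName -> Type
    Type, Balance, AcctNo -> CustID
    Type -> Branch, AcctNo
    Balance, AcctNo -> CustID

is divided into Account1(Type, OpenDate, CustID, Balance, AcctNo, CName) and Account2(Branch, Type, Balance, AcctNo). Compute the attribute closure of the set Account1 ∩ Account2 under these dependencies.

Account1 ∩ Account2 = {Type, Balance, AcctNo}.
Type, Balance, AcctNo → CustID applies, adding CustID
Type → Branch, AcctNo applies, adding Branch
Closure: {Branch, Type, CustID, Balance, AcctNo}.

Branch, Type, CustID, Balance, AcctNo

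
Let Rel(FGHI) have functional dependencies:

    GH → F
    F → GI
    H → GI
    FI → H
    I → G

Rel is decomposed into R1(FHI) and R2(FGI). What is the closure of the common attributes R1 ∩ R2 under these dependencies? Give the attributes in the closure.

R1 ∩ R2 = {FI}.
F → GI applies, adding G
FI → H applies, adding H
Closure: {FGHI}.

FGHI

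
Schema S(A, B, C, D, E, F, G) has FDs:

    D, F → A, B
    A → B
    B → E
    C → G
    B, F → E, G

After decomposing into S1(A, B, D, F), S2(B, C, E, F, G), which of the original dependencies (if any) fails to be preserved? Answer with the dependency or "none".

D, F → A, B lies within S1.
A → B lies within S1.
B → E lies within S2.
C → G lies within S2.
B, F → E, G lies within S2.
Every dependency is enforceable on the fragments, so the decomposition is dependency-preserving.

none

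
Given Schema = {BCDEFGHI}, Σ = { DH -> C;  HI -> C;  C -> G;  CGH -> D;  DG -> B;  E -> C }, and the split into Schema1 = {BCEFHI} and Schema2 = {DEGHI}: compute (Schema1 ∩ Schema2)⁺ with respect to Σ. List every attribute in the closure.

Schema1 ∩ Schema2 = {EHI}.
HI → C applies, adding C
C → G applies, adding G
CGH → D applies, adding D
DG → B applies, adding B
Closure: {BCDEGHI}.

BCDEGHI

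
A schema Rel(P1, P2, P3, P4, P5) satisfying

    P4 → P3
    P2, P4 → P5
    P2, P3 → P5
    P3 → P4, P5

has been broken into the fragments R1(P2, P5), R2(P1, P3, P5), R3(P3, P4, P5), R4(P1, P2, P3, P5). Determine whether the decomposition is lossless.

Yes

Chase test. Columns are P1, P2, P3, P4, P5; row i has aⱼ where attribute j ∈ Ri, else bᵢⱼ.
Initial tableau (one row per fragment):
  row 1: b11 a2 b13 b14 a5
  row 2: a1 b22 a3 b24 a5
  row 3: b31 b32 a3 a4 a5
  row 4: a1 a2 a3 b44 a5
Rows 2 and 3 agree on P3; apply P3→P4, P5 and equate their P4, P5 entries.
Rows 2 and 4 agree on P3; apply P3→P4, P5 and equate their P4, P5 entries.
Row 4 is now all distinguished symbols — the join is lossless.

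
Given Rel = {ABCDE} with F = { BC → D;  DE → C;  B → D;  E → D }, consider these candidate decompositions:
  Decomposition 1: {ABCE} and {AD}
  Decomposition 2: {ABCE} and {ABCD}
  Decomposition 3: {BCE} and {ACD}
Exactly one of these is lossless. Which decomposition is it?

Decomposition 1: common = {A}, closure = {A} → lossy.
Decomposition 2: common = {ABC}, closure = {ABCD} → lossless.
Decomposition 3: common = {C}, closure = {C} → lossy.

Decomposition 2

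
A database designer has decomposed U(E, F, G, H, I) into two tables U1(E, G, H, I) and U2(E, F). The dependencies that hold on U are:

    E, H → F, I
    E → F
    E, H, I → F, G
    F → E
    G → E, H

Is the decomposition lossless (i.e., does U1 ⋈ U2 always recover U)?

Common attributes: U1 ∩ U2 = {E}.
Closure of {E}: E → F applies, adding F. So (E)⁺ = {E, F}.
This closure contains every attribute of U2, so U1 ∩ U2 → U2. The join is lossless.

Yes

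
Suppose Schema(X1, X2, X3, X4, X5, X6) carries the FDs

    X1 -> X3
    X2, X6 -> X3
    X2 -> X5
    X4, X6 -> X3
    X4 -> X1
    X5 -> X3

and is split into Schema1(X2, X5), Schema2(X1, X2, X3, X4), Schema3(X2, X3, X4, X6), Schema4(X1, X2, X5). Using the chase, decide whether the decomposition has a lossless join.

Chase test. Columns are X1, X2, X3, X4, X5, X6; row i has aⱼ where attribute j ∈ Schemai, else bᵢⱼ.
Initial tableau (one row per fragment):
  row 1: b11 a2 b13 b14 a5 b16
  row 2: a1 a2 a3 a4 b25 b26
  row 3: b31 a2 a3 a4 b35 a6
  row 4: a1 a2 b43 b44 a5 b46
Rows 2 and 4 agree on X1; apply X1→X3 and equate their X3 entries.
Rows 1 and 2 agree on X2; apply X2→X5 and equate their X5 entries.
Rows 1 and 3 agree on X2; apply X2→X5 and equate their X5 entries.
Rows 2 and 3 agree on X4; apply X4→X1 and equate their X1 entries.
Rows 1 and 2 agree on X5; apply X5→X3 and equate their X3 entries.
Row 3 is now all distinguished symbols — the join is lossless.

Yes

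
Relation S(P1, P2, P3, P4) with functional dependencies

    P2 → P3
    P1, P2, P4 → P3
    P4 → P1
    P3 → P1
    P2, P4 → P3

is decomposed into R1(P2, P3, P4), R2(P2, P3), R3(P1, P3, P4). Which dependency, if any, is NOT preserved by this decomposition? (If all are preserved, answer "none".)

P2 → P3 lies within R1.
P1, P2, P4 → P3: restricted closure across fragments reaches P3.
P4 → P1 lies within R3.
P3 → P1 lies within R3.
P2, P4 → P3 lies within R1.
Every dependency is enforceable on the fragments, so the decomposition is dependency-preserving.

none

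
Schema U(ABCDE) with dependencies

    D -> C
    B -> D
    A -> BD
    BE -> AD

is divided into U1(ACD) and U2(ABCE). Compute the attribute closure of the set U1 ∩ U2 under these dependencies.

ABCD

U1 ∩ U2 = {AC}.
A → BD applies, adding BD
Closure: {ABCD}.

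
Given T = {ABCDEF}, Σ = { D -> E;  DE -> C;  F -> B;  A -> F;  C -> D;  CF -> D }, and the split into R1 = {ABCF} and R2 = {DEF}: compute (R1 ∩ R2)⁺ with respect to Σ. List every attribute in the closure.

BF

R1 ∩ R2 = {F}.
F → B applies, adding B
Closure: {BF}.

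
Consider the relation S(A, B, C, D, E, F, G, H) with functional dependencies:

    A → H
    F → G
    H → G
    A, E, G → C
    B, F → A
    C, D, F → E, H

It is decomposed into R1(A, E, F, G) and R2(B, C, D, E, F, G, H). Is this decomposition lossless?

Common attributes: R1 ∩ R2 = {E, F, G}.
No dependency enlarges {E, F, G}, so (E, F, G)⁺ = {E, F, G}.
The closure contains neither all of R1 = {A, E, F, G} nor all of R2 = {B, C, D, E, F, G, H}, so the common attributes are not a superkey of either fragment. The join is lossy.

No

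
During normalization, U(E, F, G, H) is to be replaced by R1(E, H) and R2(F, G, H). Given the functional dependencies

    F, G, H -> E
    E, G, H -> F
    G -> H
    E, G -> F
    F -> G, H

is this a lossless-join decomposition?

No

Common attributes: R1 ∩ R2 = {H}.
No dependency enlarges {H}, so (H)⁺ = {H}.
The closure contains neither all of R1 = {E, H} nor all of R2 = {F, G, H}, so the common attributes are not a superkey of either fragment. The join is lossy.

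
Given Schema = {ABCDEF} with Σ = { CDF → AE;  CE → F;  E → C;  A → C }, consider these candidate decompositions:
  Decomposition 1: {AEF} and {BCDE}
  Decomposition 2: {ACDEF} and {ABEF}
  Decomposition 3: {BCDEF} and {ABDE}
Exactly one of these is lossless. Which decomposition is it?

Decomposition 3

Decomposition 1: common = {E}, closure = {CEF} → lossy.
Decomposition 2: common = {AEF}, closure = {ACEF} → lossy.
Decomposition 3: common = {BDE}, closure = {ABCDEF} → lossless.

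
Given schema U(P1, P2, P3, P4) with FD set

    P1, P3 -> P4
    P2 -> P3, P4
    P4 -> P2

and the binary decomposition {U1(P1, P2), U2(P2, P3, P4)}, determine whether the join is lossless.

Yes

Common attributes: U1 ∩ U2 = {P2}.
Closure of {P2}: P2 → P3, P4 applies, adding P3, P4. So (P2)⁺ = {P2, P3, P4}.
This closure contains every attribute of U2, so U1 ∩ U2 → U2. The join is lossless.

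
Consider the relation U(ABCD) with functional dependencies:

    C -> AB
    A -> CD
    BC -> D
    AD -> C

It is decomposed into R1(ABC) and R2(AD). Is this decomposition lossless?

Common attributes: R1 ∩ R2 = {A}.
Closure of {A}: A → CD applies, adding CD; C → AB applies, adding B. So (A)⁺ = {ABCD}.
This closure contains every attribute of R1, so R1 ∩ R2 → R1. The join is lossless.

Yes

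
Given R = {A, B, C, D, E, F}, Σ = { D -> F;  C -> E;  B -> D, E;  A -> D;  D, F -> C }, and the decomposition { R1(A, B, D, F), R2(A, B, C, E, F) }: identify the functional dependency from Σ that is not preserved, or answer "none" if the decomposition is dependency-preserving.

Check D, F → C: no single fragment contains all of {C, D, F}, and the restricted closure of {D, F} across the fragments never reaches {C}.
D → F is preserved.
C → E is preserved.
B → D, E is preserved.
A → D is preserved.

D, F -> C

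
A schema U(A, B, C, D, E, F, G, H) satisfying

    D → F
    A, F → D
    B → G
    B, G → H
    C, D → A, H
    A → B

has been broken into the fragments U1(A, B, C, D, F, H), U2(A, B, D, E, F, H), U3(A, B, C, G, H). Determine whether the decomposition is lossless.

Chase test. Columns are A, B, C, D, E, F, G, H; row i has aⱼ where attribute j ∈ Ui, else bᵢⱼ.
Initial tableau (one row per fragment):
  row 1: a1 a2 a3 a4 b15 a6 b17 a8
  row 2: a1 a2 b23 a4 a5 a6 b27 a8
  row 3: a1 a2 a3 b34 b35 b36 a7 a8
Rows 1 and 2 agree on B; apply B→G and equate their G entries.
Rows 1 and 3 agree on B; apply B→G and equate their G entries.
No row becomes fully distinguished — the join is lossy.

No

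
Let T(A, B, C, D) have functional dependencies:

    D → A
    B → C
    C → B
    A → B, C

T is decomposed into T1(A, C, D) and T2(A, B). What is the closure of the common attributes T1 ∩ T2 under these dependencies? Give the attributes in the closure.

T1 ∩ T2 = {A}.
A → B, C applies, adding B, C
Closure: {A, B, C}.

A, B, C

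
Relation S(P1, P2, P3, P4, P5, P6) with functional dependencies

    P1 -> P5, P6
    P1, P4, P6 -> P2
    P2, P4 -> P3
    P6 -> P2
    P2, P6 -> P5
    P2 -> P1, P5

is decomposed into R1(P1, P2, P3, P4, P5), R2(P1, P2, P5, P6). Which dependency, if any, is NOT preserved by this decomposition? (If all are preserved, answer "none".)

none

P1 → P5, P6 lies within R2.
P1, P4, P6 → P2: restricted closure across fragments reaches P2.
P2, P4 → P3 lies within R1.
P6 → P2 lies within R2.
P2, P6 → P5 lies within R2.
P2 → P1, P5 lies within R1.
Every dependency is enforceable on the fragments, so the decomposition is dependency-preserving.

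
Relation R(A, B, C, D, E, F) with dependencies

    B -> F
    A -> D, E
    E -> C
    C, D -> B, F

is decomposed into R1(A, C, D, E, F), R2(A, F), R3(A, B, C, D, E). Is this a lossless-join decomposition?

Chase test. Columns are A, B, C, D, E, F; row i has aⱼ where attribute j ∈ Ri, else bᵢⱼ.
Initial tableau (one row per fragment):
  row 1: a1 b12 a3 a4 a5 a6
  row 2: a1 b22 b23 b24 b25 a6
  row 3: a1 a2 a3 a4 a5 b36
Rows 1 and 2 agree on A; apply A→D, E and equate their D, E entries.
Rows 1 and 2 agree on E; apply E→C and equate their C entries.
Rows 1 and 2 agree on C, D; apply C, D→B, F and equate their B, F entries.
Rows 1 and 3 agree on C, D; apply C, D→B, F and equate their B, F entries.
Row 1 is now all distinguished symbols — the join is lossless.

Yes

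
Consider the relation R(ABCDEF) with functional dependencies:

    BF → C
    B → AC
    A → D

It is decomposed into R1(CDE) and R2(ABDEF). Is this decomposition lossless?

No

Common attributes: R1 ∩ R2 = {DE}.
No dependency enlarges {DE}, so (DE)⁺ = {DE}.
The closure contains neither all of R1 = {CDE} nor all of R2 = {ABDEF}, so the common attributes are not a superkey of either fragment. The join is lossy.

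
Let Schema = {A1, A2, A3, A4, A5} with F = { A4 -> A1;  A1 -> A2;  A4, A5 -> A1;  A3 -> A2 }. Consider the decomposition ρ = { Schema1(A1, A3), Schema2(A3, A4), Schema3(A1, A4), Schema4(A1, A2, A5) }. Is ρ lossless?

Chase test. Columns are A1, A2, A3, A4, A5; row i has aⱼ where attribute j ∈ Schemai, else bᵢⱼ.
Initial tableau (one row per fragment):
  row 1: a1 b12 a3 b14 b15
  row 2: b21 b22 a3 a4 b25
  row 3: a1 b32 b33 a4 b35
  row 4: a1 a2 b43 b44 a5
Rows 2 and 3 agree on A4; apply A4→A1 and equate their A1 entries.
Rows 1 and 2 agree on A1; apply A1→A2 and equate their A2 entries.
Rows 1 and 3 agree on A1; apply A1→A2 and equate their A2 entries.
Rows 1 and 4 agree on A1; apply A1→A2 and equate their A2 entries.
No row becomes fully distinguished — the join is lossy.

No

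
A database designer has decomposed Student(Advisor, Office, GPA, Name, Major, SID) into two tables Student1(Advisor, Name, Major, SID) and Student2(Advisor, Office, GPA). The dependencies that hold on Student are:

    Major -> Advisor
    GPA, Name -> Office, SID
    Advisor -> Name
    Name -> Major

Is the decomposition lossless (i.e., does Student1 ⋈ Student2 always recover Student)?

Common attributes: Student1 ∩ Student2 = {Advisor}.
Closure of {Advisor}: Advisor → Name applies, adding Name; Name → Major applies, adding Major. So (Advisor)⁺ = {Advisor, Name, Major}.
The closure contains neither all of Student1 = {Advisor, Name, Major, SID} nor all of Student2 = {Advisor, Office, GPA}, so the common attributes are not a superkey of either fragment. The join is lossy.

No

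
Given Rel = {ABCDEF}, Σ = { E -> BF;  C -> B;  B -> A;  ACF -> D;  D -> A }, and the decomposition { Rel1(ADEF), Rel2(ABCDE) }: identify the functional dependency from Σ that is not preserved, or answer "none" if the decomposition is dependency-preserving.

Check ACF → D: no single fragment contains all of {ACDF}, and the restricted closure of {ACF} across the fragments never reaches {D}.
E → BF is preserved.
C → B is preserved.
B → A is preserved.
D → A is preserved.

ACF -> D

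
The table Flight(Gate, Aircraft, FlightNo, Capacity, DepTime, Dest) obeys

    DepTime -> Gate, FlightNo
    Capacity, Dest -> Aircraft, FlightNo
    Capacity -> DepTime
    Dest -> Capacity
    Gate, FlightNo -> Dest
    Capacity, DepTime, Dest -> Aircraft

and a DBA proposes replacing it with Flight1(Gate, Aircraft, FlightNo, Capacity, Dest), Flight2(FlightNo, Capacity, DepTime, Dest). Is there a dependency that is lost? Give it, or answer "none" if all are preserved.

none

DepTime → Gate, FlightNo: restricted closure across fragments reaches Gate, FlightNo.
Capacity, Dest → Aircraft, FlightNo lies within Flight1.
Capacity → DepTime lies within Flight2.
Dest → Capacity lies within Flight1.
Gate, FlightNo → Dest lies within Flight1.
Capacity, DepTime, Dest → Aircraft: restricted closure across fragments reaches Aircraft.
Every dependency is enforceable on the fragments, so the decomposition is dependency-preserving.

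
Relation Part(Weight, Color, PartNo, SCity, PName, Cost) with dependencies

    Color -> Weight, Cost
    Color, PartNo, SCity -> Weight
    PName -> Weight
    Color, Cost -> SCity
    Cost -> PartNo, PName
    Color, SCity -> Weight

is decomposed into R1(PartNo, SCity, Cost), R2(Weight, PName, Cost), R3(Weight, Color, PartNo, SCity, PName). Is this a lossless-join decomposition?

Chase test. Columns are Weight, Color, PartNo, SCity, PName, Cost; row i has aⱼ where attribute j ∈ Ri, else bᵢⱼ.
Initial tableau (one row per fragment):
  row 1: b11 b12 a3 a4 b15 a6
  row 2: a1 b22 b23 b24 a5 a6
  row 3: a1 a2 a3 a4 a5 b36
Rows 1 and 2 agree on Cost; apply Cost→PartNo, PName and equate their PartNo, PName entries.
Rows 1 and 2 agree on PName; apply PName→Weight and equate their Weight entries.
No row becomes fully distinguished — the join is lossy.

No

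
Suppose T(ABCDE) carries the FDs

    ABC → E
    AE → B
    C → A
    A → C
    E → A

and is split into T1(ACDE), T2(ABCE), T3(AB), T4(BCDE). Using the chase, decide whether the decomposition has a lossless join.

Chase test. Columns are ABCDE; row i has aⱼ where attribute j ∈ Ti, else bᵢⱼ.
Initial tableau (one row per fragment):
  row 1: a1 b12 a3 a4 a5
  row 2: a1 a2 a3 b24 a5
  row 3: a1 a2 b33 b34 b35
  row 4: b41 a2 a3 a4 a5
Rows 1 and 2 agree on AE; apply AE→B and equate their B entries.
Rows 1 and 4 agree on C; apply C→A and equate their A entries.
Rows 1 and 3 agree on A; apply A→C and equate their C entries.
Rows 1 and 3 agree on ABC; apply ABC→E and equate their E entries.
Row 1 is now all distinguished symbols — the join is lossless.

Yes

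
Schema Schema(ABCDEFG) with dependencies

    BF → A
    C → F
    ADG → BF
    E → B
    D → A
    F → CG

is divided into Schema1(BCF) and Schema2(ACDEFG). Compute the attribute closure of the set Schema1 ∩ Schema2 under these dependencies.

CFG

Schema1 ∩ Schema2 = {CF}.
F → CG applies, adding G
Closure: {CFG}.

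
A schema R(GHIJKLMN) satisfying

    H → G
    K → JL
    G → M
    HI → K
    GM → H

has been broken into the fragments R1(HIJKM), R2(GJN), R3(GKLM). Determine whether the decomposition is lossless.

No

Chase test. Columns are GHIJKLMN; row i has aⱼ where attribute j ∈ Ri, else bᵢⱼ.
Initial tableau (one row per fragment):
  row 1: b11 a2 a3 a4 a5 b16 a7 b18
  row 2: a1 b22 b23 a4 b25 b26 b27 a8
  row 3: a1 b32 b33 b34 a5 a6 a7 b38
Rows 1 and 3 agree on K; apply K→JL and equate their JL entries.
Rows 2 and 3 agree on G; apply G→M and equate their M entries.
Rows 2 and 3 agree on GM; apply GM→H and equate their H entries.
No row becomes fully distinguished — the join is lossy.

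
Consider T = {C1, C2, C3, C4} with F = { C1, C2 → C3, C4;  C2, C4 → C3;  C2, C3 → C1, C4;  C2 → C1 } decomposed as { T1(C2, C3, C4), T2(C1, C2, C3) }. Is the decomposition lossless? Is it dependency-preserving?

lossless and dependency-preserving

Lossless test: (C2, C3)⁺ = {C1, C2, C3, C4}, which contains all of one fragment — lossless.
Dependency preservation: C1, C2 → C3, C4; C2, C3 → C1, C4 are not contained in any single fragment, but the restricted closure of each left-hand side across the fragments still reaches the right-hand side; the remaining FDs each lie inside some fragment. All dependencies are preserved.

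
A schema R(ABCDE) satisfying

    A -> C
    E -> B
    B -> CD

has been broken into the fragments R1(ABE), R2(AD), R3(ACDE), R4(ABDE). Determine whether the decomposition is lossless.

Yes

Chase test. Columns are ABCDE; row i has aⱼ where attribute j ∈ Ri, else bᵢⱼ.
Initial tableau (one row per fragment):
  row 1: a1 a2 b13 b14 a5
  row 2: a1 b22 b23 a4 b25
  row 3: a1 b32 a3 a4 a5
  row 4: a1 a2 b43 a4 a5
Rows 1 and 2 agree on A; apply A→C and equate their C entries.
Rows 1 and 3 agree on A; apply A→C and equate their C entries.
Rows 1 and 4 agree on A; apply A→C and equate their C entries.
Rows 1 and 3 agree on E; apply E→B and equate their B entries.
Rows 1 and 3 agree on B; apply B→CD and equate their CD entries.
Row 1 is now all distinguished symbols — the join is lossless.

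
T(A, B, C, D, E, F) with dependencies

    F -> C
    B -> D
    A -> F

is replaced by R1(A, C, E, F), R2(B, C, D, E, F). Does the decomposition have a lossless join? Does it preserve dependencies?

Lossless test: (C, E, F)⁺ = {C, E, F}, which is a superkey of neither fragment — lossy.
Dependency preservation: every FD's attributes lie within a single fragment, so each can be enforced locally — preserved.

lossy but dependency-preserving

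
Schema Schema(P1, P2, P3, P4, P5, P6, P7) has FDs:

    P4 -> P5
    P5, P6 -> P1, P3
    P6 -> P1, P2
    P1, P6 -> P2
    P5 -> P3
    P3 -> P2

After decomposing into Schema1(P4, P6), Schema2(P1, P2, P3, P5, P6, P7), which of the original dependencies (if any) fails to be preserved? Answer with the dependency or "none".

Check P4 → P5: no single fragment contains all of {P4, P5}, and the restricted closure of {P4} across the fragments never reaches {P5}.
P5, P6 → P1, P3 is preserved.
P6 → P1, P2 is preserved.
P1, P6 → P2 is preserved.
P5 → P3 is preserved.
P3 → P2 is preserved.

P4 -> P5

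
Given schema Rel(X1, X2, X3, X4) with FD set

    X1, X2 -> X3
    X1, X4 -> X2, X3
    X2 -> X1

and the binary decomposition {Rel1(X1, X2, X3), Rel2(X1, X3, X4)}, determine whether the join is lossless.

Common attributes: Rel1 ∩ Rel2 = {X1, X3}.
No dependency enlarges {X1, X3}, so (X1, X3)⁺ = {X1, X3}.
The closure contains neither all of Rel1 = {X1, X2, X3} nor all of Rel2 = {X1, X3, X4}, so the common attributes are not a superkey of either fragment. The join is lossy.

No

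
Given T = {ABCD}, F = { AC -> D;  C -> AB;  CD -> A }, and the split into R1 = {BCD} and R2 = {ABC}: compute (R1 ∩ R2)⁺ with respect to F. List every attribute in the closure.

R1 ∩ R2 = {BC}.
C → AB applies, adding A
AC → D applies, adding D
Closure: {ABCD}.

ABCD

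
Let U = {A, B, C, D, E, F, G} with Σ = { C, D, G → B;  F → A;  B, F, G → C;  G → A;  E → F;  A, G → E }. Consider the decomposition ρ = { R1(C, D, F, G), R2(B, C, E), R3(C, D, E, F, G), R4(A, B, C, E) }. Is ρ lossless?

Chase test. Columns are A, B, C, D, E, F, G; row i has aⱼ where attribute j ∈ Ri, else bᵢⱼ.
Initial tableau (one row per fragment):
  row 1: b11 b12 a3 a4 b15 a6 a7
  row 2: b21 a2 a3 b24 a5 b26 b27
  row 3: b31 b32 a3 a4 a5 a6 a7
  row 4: a1 a2 a3 b44 a5 b46 b47
Rows 1 and 3 agree on C, D, G; apply C, D, G→B and equate their B entries.
Rows 1 and 3 agree on F; apply F→A and equate their A entries.
Rows 2 and 3 agree on E; apply E→F and equate their F entries.
Rows 2 and 4 agree on E; apply E→F and equate their F entries.
Rows 1 and 3 agree on A, G; apply A, G→E and equate their E entries.
Rows 1 and 2 agree on F; apply F→A and equate their A entries.
Rows 1 and 4 agree on F; apply F→A and equate their A entries.
No row becomes fully distinguished — the join is lossy.

No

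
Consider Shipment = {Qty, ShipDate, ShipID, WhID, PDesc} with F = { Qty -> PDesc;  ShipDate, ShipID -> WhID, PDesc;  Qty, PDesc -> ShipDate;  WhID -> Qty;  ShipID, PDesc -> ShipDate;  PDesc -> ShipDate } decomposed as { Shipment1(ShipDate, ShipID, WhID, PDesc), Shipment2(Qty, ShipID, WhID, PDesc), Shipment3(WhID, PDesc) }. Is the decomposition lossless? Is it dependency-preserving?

Lossless test (chase): Rows 1 and 2 agree on WhID; apply WhID→Qty and equate their Qty entries. Rows 1 and 3 agree on WhID; apply WhID→Qty and equate their Qty entries. Rows 1 and 2 agree on ShipID, PDesc; apply ShipID, PDesc→ShipDate and equate their ShipDate entries. Rows 1 and 3 agree on PDesc; apply PDesc→ShipDate and equate their ShipDate entries. Row 1 is now all distinguished symbols — the join is lossless.
Dependency preservation: Qty, PDesc → ShipDate is not contained in any single fragment, but the restricted closure of its left-hand side across the fragments still reaches the right-hand side; the remaining FDs each lie inside some fragment. All dependencies are preserved.

lossless and dependency-preserving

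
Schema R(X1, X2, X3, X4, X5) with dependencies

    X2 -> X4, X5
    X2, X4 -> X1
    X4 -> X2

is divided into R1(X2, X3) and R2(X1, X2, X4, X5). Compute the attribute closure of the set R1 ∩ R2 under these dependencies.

R1 ∩ R2 = {X2}.
X2 → X4, X5 applies, adding X4, X5
X2, X4 → X1 applies, adding X1
Closure: {X1, X2, X4, X5}.

X1, X2, X4, X5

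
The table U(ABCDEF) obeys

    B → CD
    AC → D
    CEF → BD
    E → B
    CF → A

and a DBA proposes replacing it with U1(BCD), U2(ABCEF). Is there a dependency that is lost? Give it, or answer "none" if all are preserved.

Check AC → D: no single fragment contains all of {ACD}, and the restricted closure of {AC} across the fragments never reaches {D}.
B → CD is preserved.
CEF → BD is preserved.
E → B is preserved.
CF → A is preserved.

AC → D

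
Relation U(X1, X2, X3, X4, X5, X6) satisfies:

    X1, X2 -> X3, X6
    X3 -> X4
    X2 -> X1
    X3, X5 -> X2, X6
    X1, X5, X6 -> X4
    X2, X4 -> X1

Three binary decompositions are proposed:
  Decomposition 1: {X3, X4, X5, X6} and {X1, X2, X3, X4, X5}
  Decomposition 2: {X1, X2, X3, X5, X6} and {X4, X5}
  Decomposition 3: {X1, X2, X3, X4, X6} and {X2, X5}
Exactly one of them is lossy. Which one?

Decomposition 1: common = {X3, X4, X5}, closure = {X1, X2, X3, X4, X5, X6} → lossless.
Decomposition 2: common = {X5}, closure = {X5} → lossy.
Decomposition 3: common = {X2}, closure = {X1, X2, X3, X4, X6} → lossless.

Decomposition 2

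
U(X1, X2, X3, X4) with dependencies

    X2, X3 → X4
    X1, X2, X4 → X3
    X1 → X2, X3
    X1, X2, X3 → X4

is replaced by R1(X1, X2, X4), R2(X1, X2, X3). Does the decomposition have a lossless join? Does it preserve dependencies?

lossless but not dependency-preserving

Lossless test: (X1, X2)⁺ = {X1, X2, X3, X4}, which contains all of one fragment — lossless.
Dependency preservation: the restricted closure of {X2, X3} across the fragments never reaches {X4}, so X2, X3 → X4 cannot be enforced without a join — not preserved.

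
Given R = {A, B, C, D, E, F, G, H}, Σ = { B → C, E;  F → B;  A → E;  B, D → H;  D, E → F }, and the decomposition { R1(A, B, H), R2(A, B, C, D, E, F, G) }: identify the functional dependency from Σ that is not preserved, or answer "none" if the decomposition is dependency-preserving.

Check B, D → H: no single fragment contains all of {B, D, H}, and the restricted closure of {B, D} across the fragments never reaches {H}.
B → C, E is preserved.
F → B is preserved.
A → E is preserved.
D, E → F is preserved.

B, D → H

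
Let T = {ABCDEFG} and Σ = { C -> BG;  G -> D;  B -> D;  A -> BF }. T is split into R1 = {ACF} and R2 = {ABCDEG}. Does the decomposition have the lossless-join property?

Common attributes: R1 ∩ R2 = {AC}.
Closure of {AC}: C → BG applies, adding BG; G → D applies, adding D; A → BF applies, adding F. So (AC)⁺ = {ABCDFG}.
This closure contains every attribute of R1, so R1 ∩ R2 → R1. The join is lossless.

Yes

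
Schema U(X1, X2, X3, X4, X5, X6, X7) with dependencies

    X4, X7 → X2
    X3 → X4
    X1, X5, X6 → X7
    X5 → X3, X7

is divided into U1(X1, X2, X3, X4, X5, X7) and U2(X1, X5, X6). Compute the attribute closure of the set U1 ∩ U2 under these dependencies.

U1 ∩ U2 = {X1, X5}.
X5 → X3, X7 applies, adding X3, X7
X3 → X4 applies, adding X4
X4, X7 → X2 applies, adding X2
Closure: {X1, X2, X3, X4, X5, X7}.

X1, X2, X3, X4, X5, X7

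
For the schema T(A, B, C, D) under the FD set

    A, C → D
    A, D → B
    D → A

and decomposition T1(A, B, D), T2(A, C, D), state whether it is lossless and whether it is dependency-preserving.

Lossless test: (A, D)⁺ = {A, B, D}, which contains all of one fragment — lossless.
Dependency preservation: every FD's attributes lie within a single fragment, so each can be enforced locally — preserved.

lossless and dependency-preserving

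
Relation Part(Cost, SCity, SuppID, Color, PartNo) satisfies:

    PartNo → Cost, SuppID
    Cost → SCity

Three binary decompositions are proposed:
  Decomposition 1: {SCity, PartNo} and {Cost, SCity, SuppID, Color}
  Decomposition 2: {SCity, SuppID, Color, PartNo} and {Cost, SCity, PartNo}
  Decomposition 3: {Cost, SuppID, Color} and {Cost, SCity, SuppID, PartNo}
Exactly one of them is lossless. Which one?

Decomposition 2

Decomposition 1: common = {SCity}, closure = {SCity} → lossy.
Decomposition 2: common = {SCity, PartNo}, closure = {Cost, SCity, SuppID, PartNo} → lossless.
Decomposition 3: common = {Cost, SuppID}, closure = {Cost, SCity, SuppID} → lossy.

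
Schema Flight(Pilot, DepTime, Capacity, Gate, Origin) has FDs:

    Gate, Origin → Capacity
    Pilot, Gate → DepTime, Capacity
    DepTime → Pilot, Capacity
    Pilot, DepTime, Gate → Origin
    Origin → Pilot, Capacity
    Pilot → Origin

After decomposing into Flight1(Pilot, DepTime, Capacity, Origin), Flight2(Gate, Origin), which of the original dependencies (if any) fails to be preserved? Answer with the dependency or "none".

Check Pilot, Gate → DepTime, Capacity: no single fragment contains all of {Pilot, DepTime, Capacity, Gate}, and the restricted closure of {Pilot, Gate} across the fragments never reaches {DepTime, Capacity}.
Gate, Origin → Capacity is preserved.
DepTime → Pilot, Capacity is preserved.
Pilot, DepTime, Gate → Origin is preserved.
Origin → Pilot, Capacity is preserved.
Pilot → Origin is preserved.

Pilot, Gate → DepTime, Capacity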